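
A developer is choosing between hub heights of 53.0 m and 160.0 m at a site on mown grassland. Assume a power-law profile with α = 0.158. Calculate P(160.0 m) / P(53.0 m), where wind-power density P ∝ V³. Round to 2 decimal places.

1.69

Speed ratio: V_B/V_A = (z_B/z_A)^α = (160.0/53.0)^0.158 = (3.0189)^0.158 = 1.19074
Power-density ratio: P_B/P_A = (V_B/V_A)³ = (1.19074)³ = 1.68829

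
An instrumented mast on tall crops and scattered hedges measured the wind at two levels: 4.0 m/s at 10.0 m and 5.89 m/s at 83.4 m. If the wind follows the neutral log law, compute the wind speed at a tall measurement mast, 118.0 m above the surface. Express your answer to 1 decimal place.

Log law: V ∝ ln(z/z₀). From the pair, with r = V₁/V₂ = 0.67912,
ln z₀ = (ln z₁ − r·ln z₂)/(1 − r) = (2.3026 − 0.67912×4.4236)/0.32088 = -2.1864 → z₀ = 0.1123 m
V₃ = V₁ · ln(z₃/z₀)/ln(z₁/z₀) = 4.0 × 6.9571/4.4890 = 6.1992 m/s

6.2 m/s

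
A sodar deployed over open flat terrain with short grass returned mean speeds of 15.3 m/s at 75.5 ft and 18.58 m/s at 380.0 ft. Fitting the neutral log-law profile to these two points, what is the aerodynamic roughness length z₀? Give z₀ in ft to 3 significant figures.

Log law: V(z) ∝ ln(z/z₀). With r = V₁/V₂ = 15.3/18.58 = 0.82347,
r · ln(z₂/z₀) = ln(z₁/z₀) ⇒ ln z₀ = (ln z₁ − r·ln z₂)/(1 − r)
ln z₀ = (4.32413 − 0.82347×5.94017) / 0.17653 = -3.2141
z₀ = exp(-3.2141) = 0.04019 ft

z₀ ≈ 0.0402 ft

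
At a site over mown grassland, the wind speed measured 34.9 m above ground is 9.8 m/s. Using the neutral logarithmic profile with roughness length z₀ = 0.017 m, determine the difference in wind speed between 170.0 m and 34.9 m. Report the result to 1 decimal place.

2.0 m/s

Log law: V₂ = V₁ · ln(z₂/z₀)/ln(z₁/z₀) = 9.8 × 9.2103/7.6270 = 11.8344 m/s
ΔV = 11.8344 − 9.8 = 2.0344 m/s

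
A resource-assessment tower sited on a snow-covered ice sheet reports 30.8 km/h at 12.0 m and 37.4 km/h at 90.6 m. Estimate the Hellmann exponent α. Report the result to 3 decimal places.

Power law: V₂/V₁ = (z₂/z₁)^α ⇒ α = ln(V₂/V₁) / ln(z₂/z₁)
α = ln(37.4/30.8) / ln(90.6/12.0) = ln(1.2143) / ln(7.5500)
  = 0.19416 / 2.02155 = 0.09604

α ≈ 0.096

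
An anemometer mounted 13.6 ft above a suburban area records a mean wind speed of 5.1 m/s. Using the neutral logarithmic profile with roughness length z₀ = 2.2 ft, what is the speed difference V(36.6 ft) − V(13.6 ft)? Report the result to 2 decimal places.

2.77 m/s

Log law: V₂ = V₁ · ln(z₂/z₀)/ln(z₁/z₀) = 5.1 × 2.8116/1.8216 = 7.8717 m/s
ΔV = 7.8717 − 5.1 = 2.7717 m/s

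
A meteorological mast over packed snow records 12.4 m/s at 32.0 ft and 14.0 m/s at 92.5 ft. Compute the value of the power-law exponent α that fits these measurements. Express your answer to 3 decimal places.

Power law: V₂/V₁ = (z₂/z₁)^α ⇒ α = ln(V₂/V₁) / ln(z₂/z₁)
α = ln(14.0/12.4) / ln(92.5/32.0) = ln(1.1290) / ln(2.8906)
  = 0.12136 / 1.06147 = 0.11433

α ≈ 0.114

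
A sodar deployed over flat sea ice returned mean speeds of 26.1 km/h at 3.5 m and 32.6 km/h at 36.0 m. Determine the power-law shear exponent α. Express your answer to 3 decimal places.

α ≈ 0.095

Power law: V₂/V₁ = (z₂/z₁)^α ⇒ α = ln(V₂/V₁) / ln(z₂/z₁)
α = ln(32.6/26.1) / ln(36.0/3.5) = ln(1.2490) / ln(10.2857)
  = 0.22238 / 2.33076 = 0.09541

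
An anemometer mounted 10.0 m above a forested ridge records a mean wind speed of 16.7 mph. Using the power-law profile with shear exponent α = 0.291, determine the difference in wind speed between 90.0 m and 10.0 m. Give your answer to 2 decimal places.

14.95 mph

Power law: V₂ = V₁ · (z₂/z₁)^α = 16.7 × (9.0000)^0.291 = 31.6520 mph
ΔV = 31.6520 − 16.7 = 14.9520 mph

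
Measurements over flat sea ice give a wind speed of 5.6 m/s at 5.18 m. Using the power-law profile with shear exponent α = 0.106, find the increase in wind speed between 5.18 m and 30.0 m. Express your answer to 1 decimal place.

Power law: V₂ = V₁ · (z₂/z₁)^α = 5.6 × (5.7915)^0.106 = 6.7460 m/s
ΔV = 6.7460 − 5.6 = 1.1460 m/s

1.1 m/s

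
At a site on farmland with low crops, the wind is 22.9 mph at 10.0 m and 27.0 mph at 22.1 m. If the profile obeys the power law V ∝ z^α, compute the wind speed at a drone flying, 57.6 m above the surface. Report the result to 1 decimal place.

32.9 mph

First find α: α = ln(V₂/V₁)/ln(z₂/z₁) = ln(27.0/22.9)/ln(22.1/10.0) = 0.16470/0.79299 = 0.2077
Extrapolate from 22.1 m to 57.6 m: V₃ = 27.0 × (57.6/22.1)^0.2077 = 27.0 × 1.2201 = 32.9436 mph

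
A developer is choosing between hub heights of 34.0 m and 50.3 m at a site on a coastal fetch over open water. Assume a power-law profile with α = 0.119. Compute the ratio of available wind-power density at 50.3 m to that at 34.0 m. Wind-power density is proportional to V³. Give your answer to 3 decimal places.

1.150

Speed ratio: V_B/V_A = (z_B/z_A)^α = (50.3/34.0)^0.119 = (1.4794)^0.119 = 1.04771
Power-density ratio: P_B/P_A = (V_B/V_A)³ = (1.04771)³ = 1.15006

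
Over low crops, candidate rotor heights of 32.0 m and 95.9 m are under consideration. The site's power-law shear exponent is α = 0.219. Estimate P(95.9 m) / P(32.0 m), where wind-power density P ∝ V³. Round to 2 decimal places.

2.06

Speed ratio: V_B/V_A = (z_B/z_A)^α = (95.9/32.0)^0.219 = (2.9969)^0.219 = 1.27172
Power-density ratio: P_B/P_A = (V_B/V_A)³ = (1.27172)³ = 2.05670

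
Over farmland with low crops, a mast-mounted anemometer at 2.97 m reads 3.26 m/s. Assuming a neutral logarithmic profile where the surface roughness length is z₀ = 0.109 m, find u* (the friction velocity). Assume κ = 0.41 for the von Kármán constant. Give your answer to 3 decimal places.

Log law: V(z) = (u*/κ) · ln(z/z₀) ⇒ u* = κ · V / ln(z/z₀)
u* = 0.41 × 3.26 / ln(2.97/0.109) = 0.41 × 3.26 / 3.3050
   = 1.3366 / 3.3050 = 0.4044 m/s

u* ≈ 0.404 m/s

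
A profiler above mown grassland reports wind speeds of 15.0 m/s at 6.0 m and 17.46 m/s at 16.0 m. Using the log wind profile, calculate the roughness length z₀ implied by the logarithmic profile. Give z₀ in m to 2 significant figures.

Log law: V(z) ∝ ln(z/z₀). With r = V₁/V₂ = 15.0/17.46 = 0.85911,
r · ln(z₂/z₀) = ln(z₁/z₀) ⇒ ln z₀ = (ln z₁ − r·ln z₂)/(1 − r)
ln z₀ = (1.79176 − 0.85911×2.77259) / 0.14089 = -4.1889
z₀ = exp(-4.1889) = 0.01516 m

z₀ ≈ 0.015 m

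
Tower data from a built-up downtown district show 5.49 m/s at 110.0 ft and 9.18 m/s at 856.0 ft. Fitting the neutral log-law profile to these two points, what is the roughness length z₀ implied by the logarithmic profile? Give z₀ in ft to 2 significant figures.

z₀ ≈ 5.2 ft

Log law: V(z) ∝ ln(z/z₀). With r = V₁/V₂ = 5.49/9.18 = 0.59804,
r · ln(z₂/z₀) = ln(z₁/z₀) ⇒ ln z₀ = (ln z₁ − r·ln z₂)/(1 − r)
ln z₀ = (4.70048 − 0.59804×6.75227) / 0.40196 = 1.6478
z₀ = exp(1.6478) = 5.196 ft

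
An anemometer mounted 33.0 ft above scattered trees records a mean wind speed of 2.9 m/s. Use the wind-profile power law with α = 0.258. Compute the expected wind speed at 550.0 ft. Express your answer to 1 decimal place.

Power-law profile: V₂ = V₁ · (z₂/z₁)^α
V₂ = 2.9 × (550.0/33.0)^0.258 = 2.9 × (16.6667)^0.258
    = 2.9 × 2.0665 = 5.9929 m/s

6.0 m/s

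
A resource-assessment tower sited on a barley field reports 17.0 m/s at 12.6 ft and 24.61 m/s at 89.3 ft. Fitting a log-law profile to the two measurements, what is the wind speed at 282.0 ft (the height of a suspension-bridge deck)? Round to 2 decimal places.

29.08 m/s

Log law: V ∝ ln(z/z₀). From the pair, with r = V₁/V₂ = 0.69078,
ln z₀ = (ln z₁ − r·ln z₂)/(1 − r) = (2.5337 − 0.69078×4.4920)/0.30922 = -1.8410 → z₀ = 0.1587 ft
V₃ = V₁ · ln(z₃/z₀)/ln(z₁/z₀) = 17.0 × 7.4829/4.3747 = 29.0785 m/s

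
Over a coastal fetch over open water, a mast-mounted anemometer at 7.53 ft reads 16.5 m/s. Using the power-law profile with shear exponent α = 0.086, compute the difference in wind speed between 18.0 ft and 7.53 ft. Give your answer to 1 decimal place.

1.3 m/s

Power law: V₂ = V₁ · (z₂/z₁)^α = 16.5 × (2.3904)^0.086 = 17.7841 m/s
ΔV = 17.7841 − 16.5 = 1.2841 m/s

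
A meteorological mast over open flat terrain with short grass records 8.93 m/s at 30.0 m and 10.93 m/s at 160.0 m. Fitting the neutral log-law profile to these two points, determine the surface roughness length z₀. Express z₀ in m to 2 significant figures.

z₀ ≈ 0.017 m

Log law: V(z) ∝ ln(z/z₀). With r = V₁/V₂ = 8.93/10.93 = 0.81702,
r · ln(z₂/z₀) = ln(z₁/z₀) ⇒ ln z₀ = (ln z₁ − r·ln z₂)/(1 − r)
ln z₀ = (3.40120 − 0.81702×5.07517) / 0.18298 = -4.0731
z₀ = exp(-4.0731) = 0.01702 m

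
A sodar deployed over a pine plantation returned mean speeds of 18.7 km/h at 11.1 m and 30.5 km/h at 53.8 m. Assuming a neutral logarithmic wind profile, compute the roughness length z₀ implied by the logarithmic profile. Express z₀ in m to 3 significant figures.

z₀ ≈ 0.910 m

Log law: V(z) ∝ ln(z/z₀). With r = V₁/V₂ = 18.7/30.5 = 0.61311,
r · ln(z₂/z₀) = ln(z₁/z₀) ⇒ ln z₀ = (ln z₁ − r·ln z₂)/(1 − r)
ln z₀ = (2.40695 − 0.61311×3.98527) / 0.38689 = -0.0943
z₀ = exp(-0.0943) = 0.9100 m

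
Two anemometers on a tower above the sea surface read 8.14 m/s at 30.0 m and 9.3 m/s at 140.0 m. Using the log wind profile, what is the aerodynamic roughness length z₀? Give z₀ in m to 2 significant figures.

Log law: V(z) ∝ ln(z/z₀). With r = V₁/V₂ = 8.14/9.3 = 0.87527,
r · ln(z₂/z₀) = ln(z₁/z₀) ⇒ ln z₀ = (ln z₁ − r·ln z₂)/(1 − r)
ln z₀ = (3.40120 − 0.87527×4.94164) / 0.12473 = -7.4085
z₀ = exp(-7.4085) = 0.0006061 m

z₀ ≈ 0.00061 m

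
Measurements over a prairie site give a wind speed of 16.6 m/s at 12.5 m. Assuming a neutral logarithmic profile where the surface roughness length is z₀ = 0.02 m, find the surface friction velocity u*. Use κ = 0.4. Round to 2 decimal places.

u* ≈ 1.03 m/s

Log law: V(z) = (u*/κ) · ln(z/z₀) ⇒ u* = κ · V / ln(z/z₀)
u* = 0.4 × 16.6 / ln(12.5/0.02) = 0.4 × 16.6 / 6.4378
   = 6.6400 / 6.4378 = 1.0314 m/s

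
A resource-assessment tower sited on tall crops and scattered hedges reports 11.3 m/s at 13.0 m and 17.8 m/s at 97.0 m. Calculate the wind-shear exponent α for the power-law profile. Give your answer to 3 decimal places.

Power law: V₂/V₁ = (z₂/z₁)^α ⇒ α = ln(V₂/V₁) / ln(z₂/z₁)
α = ln(17.8/11.3) / ln(97.0/13.0) = ln(1.5752) / ln(7.4615)
  = 0.45440 / 2.00976 = 0.22609

α ≈ 0.226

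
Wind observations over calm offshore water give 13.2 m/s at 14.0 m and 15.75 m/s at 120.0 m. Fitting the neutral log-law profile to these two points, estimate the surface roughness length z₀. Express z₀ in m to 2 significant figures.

z₀ ≈ 0.00021 m

Log law: V(z) ∝ ln(z/z₀). With r = V₁/V₂ = 13.2/15.75 = 0.83810,
r · ln(z₂/z₀) = ln(z₁/z₀) ⇒ ln z₀ = (ln z₁ − r·ln z₂)/(1 − r)
ln z₀ = (2.63906 − 0.83810×4.78749) / 0.16190 = -8.4823
z₀ = exp(-8.4823) = 0.0002071 m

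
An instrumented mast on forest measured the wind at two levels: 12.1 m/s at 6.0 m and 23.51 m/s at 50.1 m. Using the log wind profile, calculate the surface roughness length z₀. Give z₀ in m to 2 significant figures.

z₀ ≈ 0.63 m

Log law: V(z) ∝ ln(z/z₀). With r = V₁/V₂ = 12.1/23.51 = 0.51467,
r · ln(z₂/z₀) = ln(z₁/z₀) ⇒ ln z₀ = (ln z₁ − r·ln z₂)/(1 − r)
ln z₀ = (1.79176 − 0.51467×3.91402) / 0.48533 = -0.4588
z₀ = exp(-0.4588) = 0.6320 m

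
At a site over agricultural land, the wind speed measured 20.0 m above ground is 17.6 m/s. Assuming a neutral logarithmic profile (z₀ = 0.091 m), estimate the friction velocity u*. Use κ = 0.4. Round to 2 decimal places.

u* ≈ 1.31 m/s

Log law: V(z) = (u*/κ) · ln(z/z₀) ⇒ u* = κ · V / ln(z/z₀)
u* = 0.4 × 17.6 / ln(20.0/0.091) = 0.4 × 17.6 / 5.3926
   = 7.0400 / 5.3926 = 1.3055 m/s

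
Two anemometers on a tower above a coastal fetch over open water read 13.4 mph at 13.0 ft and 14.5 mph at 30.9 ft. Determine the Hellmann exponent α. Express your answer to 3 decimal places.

α ≈ 0.091

Power law: V₂/V₁ = (z₂/z₁)^α ⇒ α = ln(V₂/V₁) / ln(z₂/z₁)
α = ln(14.5/13.4) / ln(30.9/13.0) = ln(1.0821) / ln(2.3769)
  = 0.07889 / 0.86581 = 0.09112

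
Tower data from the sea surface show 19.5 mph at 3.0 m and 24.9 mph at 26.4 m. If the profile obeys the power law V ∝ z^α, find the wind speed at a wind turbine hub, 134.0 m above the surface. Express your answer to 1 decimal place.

First find α: α = ln(V₂/V₁)/ln(z₂/z₁) = ln(24.9/19.5)/ln(26.4/3.0) = 0.24445/2.17475 = 0.1124
Extrapolate from 26.4 m to 134.0 m: V₃ = 24.9 × (134.0/26.4)^0.1124 = 24.9 × 1.2003 = 29.8883 mph

29.9 mph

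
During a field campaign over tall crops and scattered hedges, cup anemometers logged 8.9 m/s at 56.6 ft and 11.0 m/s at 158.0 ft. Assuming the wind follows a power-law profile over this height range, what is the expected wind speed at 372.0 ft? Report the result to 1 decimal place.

First find α: α = ln(V₂/V₁)/ln(z₂/z₁) = ln(11.0/8.9)/ln(158.0/56.6) = 0.21184/1.02659 = 0.2064
Extrapolate from 158.0 ft to 372.0 ft: V₃ = 11.0 × (372.0/158.0)^0.2064 = 11.0 × 1.1933 = 13.1261 m/s

13.1 m/s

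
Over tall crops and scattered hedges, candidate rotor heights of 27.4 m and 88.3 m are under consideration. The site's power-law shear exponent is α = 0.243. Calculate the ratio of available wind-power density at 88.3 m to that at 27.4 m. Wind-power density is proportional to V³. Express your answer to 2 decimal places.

Speed ratio: V_B/V_A = (z_B/z_A)^α = (88.3/27.4)^0.243 = (3.2226)^0.243 = 1.32891
Power-density ratio: P_B/P_A = (V_B/V_A)³ = (1.32891)³ = 2.34685

2.35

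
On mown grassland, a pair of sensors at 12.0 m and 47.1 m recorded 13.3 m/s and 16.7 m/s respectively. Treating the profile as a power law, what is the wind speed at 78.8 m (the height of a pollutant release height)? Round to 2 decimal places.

First find α: α = ln(V₂/V₁)/ln(z₂/z₁) = ln(16.7/13.3)/ln(47.1/12.0) = 0.22764/1.36737 = 0.1665
Extrapolate from 47.1 m to 78.8 m: V₃ = 16.7 × (78.8/47.1)^0.1665 = 16.7 × 1.0895 = 18.1939 m/s

18.19 m/s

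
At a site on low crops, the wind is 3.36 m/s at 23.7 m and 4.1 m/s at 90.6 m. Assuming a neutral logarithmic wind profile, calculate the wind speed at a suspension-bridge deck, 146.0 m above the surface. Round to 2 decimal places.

Log law: V ∝ ln(z/z₀). From the pair, with r = V₁/V₂ = 0.81951,
ln z₀ = (ln z₁ − r·ln z₂)/(1 − r) = (3.1655 − 0.81951×4.5065)/0.18049 = -2.9233 → z₀ = 0.05376 m
V₃ = V₁ · ln(z₃/z₀)/ln(z₁/z₀) = 3.36 × 7.9069/6.0888 = 4.3633 m/s

4.36 m/s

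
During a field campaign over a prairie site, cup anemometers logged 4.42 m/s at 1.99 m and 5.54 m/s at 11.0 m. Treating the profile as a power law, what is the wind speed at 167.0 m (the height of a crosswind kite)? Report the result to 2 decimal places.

First find α: α = ln(V₂/V₁)/ln(z₂/z₁) = ln(5.54/4.42)/ln(11.0/1.99) = 0.22585/1.70976 = 0.1321
Extrapolate from 11.0 m to 167.0 m: V₃ = 5.54 × (167.0/11.0)^0.1321 = 5.54 × 1.4324 = 7.9352 m/s

7.94 m/s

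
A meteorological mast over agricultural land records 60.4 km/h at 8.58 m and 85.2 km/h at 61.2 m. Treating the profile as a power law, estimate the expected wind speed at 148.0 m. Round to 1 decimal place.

99.4 km/h

First find α: α = ln(V₂/V₁)/ln(z₂/z₁) = ln(85.2/60.4)/ln(61.2/8.58) = 0.34401/1.96471 = 0.1751
Extrapolate from 61.2 m to 148.0 m: V₃ = 85.2 × (148.0/61.2)^0.1751 = 85.2 × 1.1672 = 99.4467 km/h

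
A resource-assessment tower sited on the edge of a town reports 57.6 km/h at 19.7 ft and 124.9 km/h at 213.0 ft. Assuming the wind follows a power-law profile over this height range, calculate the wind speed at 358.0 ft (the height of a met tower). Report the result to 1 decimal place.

First find α: α = ln(V₂/V₁)/ln(z₂/z₁) = ln(124.9/57.6)/ln(213.0/19.7) = 0.77399/2.38067 = 0.3251
Extrapolate from 213.0 ft to 358.0 ft: V₃ = 124.9 × (358.0/213.0)^0.3251 = 124.9 × 1.1839 = 147.8689 km/h

147.9 km/h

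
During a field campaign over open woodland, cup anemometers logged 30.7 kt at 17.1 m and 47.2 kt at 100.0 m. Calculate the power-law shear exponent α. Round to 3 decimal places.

α ≈ 0.244

Power law: V₂/V₁ = (z₂/z₁)^α ⇒ α = ln(V₂/V₁) / ln(z₂/z₁)
α = ln(47.2/30.7) / ln(100.0/17.1) = ln(1.5375) / ln(5.8480)
  = 0.43013 / 1.76609 = 0.24355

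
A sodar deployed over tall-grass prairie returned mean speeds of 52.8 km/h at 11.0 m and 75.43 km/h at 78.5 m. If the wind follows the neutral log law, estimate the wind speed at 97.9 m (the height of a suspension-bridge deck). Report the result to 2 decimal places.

77.97 km/h

Log law: V ∝ ln(z/z₀). From the pair, with r = V₁/V₂ = 0.69999,
ln z₀ = (ln z₁ − r·ln z₂)/(1 − r) = (2.3979 − 0.69999×4.3631)/0.30001 = -2.1873 → z₀ = 0.1122 m
V₃ = V₁ · ln(z₃/z₀)/ln(z₁/z₀) = 52.8 × 6.7712/4.5852 = 77.9731 km/h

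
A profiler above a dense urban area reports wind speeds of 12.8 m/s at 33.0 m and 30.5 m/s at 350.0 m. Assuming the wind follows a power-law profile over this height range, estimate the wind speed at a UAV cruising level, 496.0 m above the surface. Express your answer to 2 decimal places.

First find α: α = ln(V₂/V₁)/ln(z₂/z₁) = ln(30.5/12.8)/ln(350.0/33.0) = 0.86828/2.36143 = 0.3677
Extrapolate from 350.0 m to 496.0 m: V₃ = 30.5 × (496.0/350.0)^0.3677 = 30.5 × 1.1368 = 34.6716 m/s

34.67 m/s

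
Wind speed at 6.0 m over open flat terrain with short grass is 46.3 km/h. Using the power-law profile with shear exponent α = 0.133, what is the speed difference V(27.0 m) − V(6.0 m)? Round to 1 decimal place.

Power law: V₂ = V₁ · (z₂/z₁)^α = 46.3 × (4.5000)^0.133 = 56.5533 km/h
ΔV = 56.5533 − 46.3 = 10.2533 km/h

10.3 km/h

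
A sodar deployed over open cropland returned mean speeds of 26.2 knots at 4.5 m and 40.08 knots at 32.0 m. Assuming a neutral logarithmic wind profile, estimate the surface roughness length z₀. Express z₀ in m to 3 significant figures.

z₀ ≈ 0.111 m

Log law: V(z) ∝ ln(z/z₀). With r = V₁/V₂ = 26.2/40.08 = 0.65369,
r · ln(z₂/z₀) = ln(z₁/z₀) ⇒ ln z₀ = (ln z₁ − r·ln z₂)/(1 − r)
ln z₀ = (1.50408 − 0.65369×3.46574) / 0.34631 = -2.1988
z₀ = exp(-2.1988) = 0.1109 m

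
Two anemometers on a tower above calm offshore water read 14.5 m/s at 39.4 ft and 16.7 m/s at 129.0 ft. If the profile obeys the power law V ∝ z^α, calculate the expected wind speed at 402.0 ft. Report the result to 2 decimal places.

First find α: α = ln(V₂/V₁)/ln(z₂/z₁) = ln(16.7/14.5)/ln(129.0/39.4) = 0.14126/1.18605 = 0.1191
Extrapolate from 129.0 ft to 402.0 ft: V₃ = 16.7 × (402.0/129.0)^0.1191 = 16.7 × 1.1450 = 19.1209 m/s

19.12 m/s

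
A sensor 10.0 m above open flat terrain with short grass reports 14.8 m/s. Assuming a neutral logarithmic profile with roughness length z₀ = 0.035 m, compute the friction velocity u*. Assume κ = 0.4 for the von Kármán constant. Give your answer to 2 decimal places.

u* ≈ 1.05 m/s

Log law: V(z) = (u*/κ) · ln(z/z₀) ⇒ u* = κ · V / ln(z/z₀)
u* = 0.4 × 14.8 / ln(10.0/0.035) = 0.4 × 14.8 / 5.6550
   = 5.9200 / 5.6550 = 1.0469 m/s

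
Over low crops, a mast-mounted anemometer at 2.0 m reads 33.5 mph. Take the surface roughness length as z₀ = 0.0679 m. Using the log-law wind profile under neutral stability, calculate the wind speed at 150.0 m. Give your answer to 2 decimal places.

Log law: V(z) ∝ ln(z/z₀), so V₂/V₁ = ln(z₂/z₀) / ln(z₁/z₀).
ln(150.0/0.0679) = 7.7004, ln(2.0/0.0679) = 3.3829
V₂ = 33.5 × 7.7004/3.3829 = 33.5 × 2.2763 = 76.2554 mph

76.26 mph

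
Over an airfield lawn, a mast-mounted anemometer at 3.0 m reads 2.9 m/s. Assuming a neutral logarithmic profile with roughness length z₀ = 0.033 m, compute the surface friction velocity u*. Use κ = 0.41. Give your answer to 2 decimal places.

u* ≈ 0.26 m/s

Log law: V(z) = (u*/κ) · ln(z/z₀) ⇒ u* = κ · V / ln(z/z₀)
u* = 0.41 × 2.9 / ln(3.0/0.033) = 0.41 × 2.9 / 4.5099
   = 1.1890 / 4.5099 = 0.2636 m/s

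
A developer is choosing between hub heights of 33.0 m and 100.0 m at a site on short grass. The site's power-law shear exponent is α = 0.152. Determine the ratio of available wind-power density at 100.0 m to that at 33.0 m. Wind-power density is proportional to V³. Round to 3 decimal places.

Speed ratio: V_B/V_A = (z_B/z_A)^α = (100.0/33.0)^0.152 = (3.0303)^0.152 = 1.18355
Power-density ratio: P_B/P_A = (V_B/V_A)³ = (1.18355)³ = 1.65790

1.658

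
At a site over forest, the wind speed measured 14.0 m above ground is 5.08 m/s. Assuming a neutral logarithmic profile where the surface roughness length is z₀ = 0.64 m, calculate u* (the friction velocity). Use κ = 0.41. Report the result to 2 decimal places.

Log law: V(z) = (u*/κ) · ln(z/z₀) ⇒ u* = κ · V / ln(z/z₀)
u* = 0.41 × 5.08 / ln(14.0/0.64) = 0.41 × 5.08 / 3.0853
   = 2.0828 / 3.0853 = 0.6751 m/s

u* ≈ 0.68 m/s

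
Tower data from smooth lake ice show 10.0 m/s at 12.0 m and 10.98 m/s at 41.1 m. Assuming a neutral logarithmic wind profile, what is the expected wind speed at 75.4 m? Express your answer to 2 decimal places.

Log law: V ∝ ln(z/z₀). From the pair, with r = V₁/V₂ = 0.91075,
ln z₀ = (ln z₁ − r·ln z₂)/(1 − r) = (2.4849 − 0.91075×3.7160)/0.08925 = -10.0774 → z₀ = 0.00004202 m
V₃ = V₁ · ln(z₃/z₀)/ln(z₁/z₀) = 10.0 × 14.4002/12.5623 = 11.4630 m/s

11.46 m/s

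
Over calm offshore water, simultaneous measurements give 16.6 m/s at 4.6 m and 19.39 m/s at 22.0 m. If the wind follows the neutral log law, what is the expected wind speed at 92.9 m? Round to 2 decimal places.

21.96 m/s

Log law: V ∝ ln(z/z₀). From the pair, with r = V₁/V₂ = 0.85611,
ln z₀ = (ln z₁ − r·ln z₂)/(1 − r) = (1.5261 − 0.85611×3.0910)/0.14389 = -7.7853 → z₀ = 0.0004158 m
V₃ = V₁ · ln(z₃/z₀)/ln(z₁/z₀) = 16.6 × 12.3169/9.3114 = 21.9580 m/s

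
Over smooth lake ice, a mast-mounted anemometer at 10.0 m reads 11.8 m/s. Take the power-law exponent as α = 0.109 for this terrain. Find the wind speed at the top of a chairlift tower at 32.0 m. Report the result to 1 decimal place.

13.4 m/s

Power-law profile: V₂ = V₁ · (z₂/z₁)^α
V₂ = 11.8 × (32.0/10.0)^0.109 = 11.8 × (3.2000)^0.109
    = 11.8 × 1.1352 = 13.3950 m/s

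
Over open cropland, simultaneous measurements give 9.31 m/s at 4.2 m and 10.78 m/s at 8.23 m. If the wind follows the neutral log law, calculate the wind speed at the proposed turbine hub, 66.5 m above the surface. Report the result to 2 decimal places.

15.35 m/s

Log law: V ∝ ln(z/z₀). From the pair, with r = V₁/V₂ = 0.86364,
ln z₀ = (ln z₁ − r·ln z₂)/(1 − r) = (1.4351 − 0.86364×2.1078)/0.13636 = -2.8254 → z₀ = 0.05929 m
V₃ = V₁ · ln(z₃/z₀)/ln(z₁/z₀) = 9.31 × 7.0226/4.2604 = 15.3458 m/s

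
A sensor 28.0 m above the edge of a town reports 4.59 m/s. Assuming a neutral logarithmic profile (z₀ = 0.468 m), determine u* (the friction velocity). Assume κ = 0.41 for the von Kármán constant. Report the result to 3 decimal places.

u* ≈ 0.460 m/s

Log law: V(z) = (u*/κ) · ln(z/z₀) ⇒ u* = κ · V / ln(z/z₀)
u* = 0.41 × 4.59 / ln(28.0/0.468) = 0.41 × 4.59 / 4.0915
   = 1.8819 / 4.0915 = 0.4600 m/s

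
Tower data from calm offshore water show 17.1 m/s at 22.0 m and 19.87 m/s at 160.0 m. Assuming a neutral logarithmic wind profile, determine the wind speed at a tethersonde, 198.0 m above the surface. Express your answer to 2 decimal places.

20.17 m/s

Log law: V ∝ ln(z/z₀). From the pair, with r = V₁/V₂ = 0.86059,
ln z₀ = (ln z₁ − r·ln z₂)/(1 − r) = (3.0910 − 0.86059×5.0752)/0.13941 = -9.1576 → z₀ = 0.0001054 m
V₃ = V₁ · ln(z₃/z₀)/ln(z₁/z₀) = 17.1 × 14.4458/12.2486 = 20.1675 m/s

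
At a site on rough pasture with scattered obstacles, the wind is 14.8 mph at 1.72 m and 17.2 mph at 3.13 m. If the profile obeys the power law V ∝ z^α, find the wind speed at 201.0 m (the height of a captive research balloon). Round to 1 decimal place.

First find α: α = ln(V₂/V₁)/ln(z₂/z₁) = ln(17.2/14.8)/ln(3.13/1.72) = 0.15028/0.59871 = 0.2510
Extrapolate from 3.13 m to 201.0 m: V₃ = 17.2 × (201.0/3.13)^0.2510 = 17.2 × 2.8428 = 48.8954 mph

48.9 mph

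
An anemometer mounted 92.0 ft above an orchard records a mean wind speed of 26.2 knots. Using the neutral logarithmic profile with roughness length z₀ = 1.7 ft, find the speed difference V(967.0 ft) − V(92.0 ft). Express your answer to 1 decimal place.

Log law: V₂ = V₁ · ln(z₂/z₀)/ln(z₁/z₀) = 26.2 × 6.3436/3.9912 = 41.6424 knots
ΔV = 41.6424 − 26.2 = 15.4424 knots

15.4 knots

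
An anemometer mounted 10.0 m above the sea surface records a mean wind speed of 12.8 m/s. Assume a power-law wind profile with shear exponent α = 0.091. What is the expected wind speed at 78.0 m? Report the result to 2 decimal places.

15.43 m/s

Power-law profile: V₂ = V₁ · (z₂/z₁)^α
V₂ = 12.8 × (78.0/10.0)^0.091 = 12.8 × (7.8000)^0.091
    = 12.8 × 1.2055 = 15.4309 m/s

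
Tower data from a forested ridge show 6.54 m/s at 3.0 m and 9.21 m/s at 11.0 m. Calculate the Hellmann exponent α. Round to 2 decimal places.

Power law: V₂/V₁ = (z₂/z₁)^α ⇒ α = ln(V₂/V₁) / ln(z₂/z₁)
α = ln(9.21/6.54) / ln(11.0/3.0) = ln(1.4083) / ln(3.6667)
  = 0.34235 / 1.29928 = 0.26349

α ≈ 0.26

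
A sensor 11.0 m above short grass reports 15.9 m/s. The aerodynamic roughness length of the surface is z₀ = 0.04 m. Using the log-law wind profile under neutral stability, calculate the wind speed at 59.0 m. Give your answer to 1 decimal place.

Log law: V(z) ∝ ln(z/z₀), so V₂/V₁ = ln(z₂/z₀) / ln(z₁/z₀).
ln(59.0/0.04) = 7.2964, ln(11.0/0.04) = 5.6168
V₂ = 15.9 × 7.2964/5.6168 = 15.9 × 1.2990 = 20.6547 m/s

20.7 m/s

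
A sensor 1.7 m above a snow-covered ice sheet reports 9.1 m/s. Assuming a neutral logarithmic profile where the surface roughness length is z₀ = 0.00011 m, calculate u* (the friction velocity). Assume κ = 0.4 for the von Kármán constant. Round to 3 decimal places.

Log law: V(z) = (u*/κ) · ln(z/z₀) ⇒ u* = κ · V / ln(z/z₀)
u* = 0.4 × 9.1 / ln(1.7/0.00011) = 0.4 × 9.1 / 9.6457
   = 3.6400 / 9.6457 = 0.3774 m/s

u* ≈ 0.377 m/s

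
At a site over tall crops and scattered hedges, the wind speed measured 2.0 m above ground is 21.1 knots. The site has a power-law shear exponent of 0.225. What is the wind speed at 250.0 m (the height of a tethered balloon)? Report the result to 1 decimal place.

62.5 knots

Power-law profile: V₂ = V₁ · (z₂/z₁)^α
V₂ = 21.1 × (250.0/2.0)^0.225 = 21.1 × (125.0000)^0.225
    = 21.1 × 2.9635 = 62.5298 knots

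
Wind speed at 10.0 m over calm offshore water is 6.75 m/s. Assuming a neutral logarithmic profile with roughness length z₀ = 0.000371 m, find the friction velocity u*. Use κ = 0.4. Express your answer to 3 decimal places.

Log law: V(z) = (u*/κ) · ln(z/z₀) ⇒ u* = κ · V / ln(z/z₀)
u* = 0.4 × 6.75 / ln(10.0/0.000371) = 0.4 × 6.75 / 10.2019
   = 2.7000 / 10.2019 = 0.2647 m/s

u* ≈ 0.265 m/s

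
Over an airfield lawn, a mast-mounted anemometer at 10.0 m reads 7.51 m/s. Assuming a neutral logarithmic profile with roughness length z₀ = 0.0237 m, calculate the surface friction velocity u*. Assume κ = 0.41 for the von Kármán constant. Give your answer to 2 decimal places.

u* ≈ 0.51 m/s

Log law: V(z) = (u*/κ) · ln(z/z₀) ⇒ u* = κ · V / ln(z/z₀)
u* = 0.41 × 7.51 / ln(10.0/0.0237) = 0.41 × 7.51 / 6.0449
   = 3.0791 / 6.0449 = 0.5094 m/s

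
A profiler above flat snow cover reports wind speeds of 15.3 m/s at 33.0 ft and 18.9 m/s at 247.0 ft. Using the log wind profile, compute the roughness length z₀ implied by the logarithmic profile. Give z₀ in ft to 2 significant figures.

z₀ ≈ 0.0064 ft

Log law: V(z) ∝ ln(z/z₀). With r = V₁/V₂ = 15.3/18.9 = 0.80952,
r · ln(z₂/z₀) = ln(z₁/z₀) ⇒ ln z₀ = (ln z₁ − r·ln z₂)/(1 − r)
ln z₀ = (3.49651 − 0.80952×5.50939) / 0.19048 = -5.0582
z₀ = exp(-5.0582) = 0.006357 ft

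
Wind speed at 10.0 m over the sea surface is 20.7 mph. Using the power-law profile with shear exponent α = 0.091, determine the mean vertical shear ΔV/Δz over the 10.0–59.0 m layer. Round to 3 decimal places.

0.074 mph/m

Power law: V₂ = V₁ · (z₂/z₁)^α = 20.7 × (5.9000)^0.091 = 24.3286 mph
ΔV/Δz = (24.3286 − 20.7)/(59.0 − 10.0) = 3.6286/49.0000 = 0.07405 mph/m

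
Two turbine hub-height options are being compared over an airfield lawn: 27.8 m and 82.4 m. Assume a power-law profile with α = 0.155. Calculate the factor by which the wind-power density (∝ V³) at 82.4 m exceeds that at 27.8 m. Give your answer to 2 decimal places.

1.66

Speed ratio: V_B/V_A = (z_B/z_A)^α = (82.4/27.8)^0.155 = (2.9640)^0.155 = 1.18343
Power-density ratio: P_B/P_A = (V_B/V_A)³ = (1.18343)³ = 1.65739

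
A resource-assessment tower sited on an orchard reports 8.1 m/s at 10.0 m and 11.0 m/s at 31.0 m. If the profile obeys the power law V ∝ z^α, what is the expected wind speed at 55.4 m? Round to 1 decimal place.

First find α: α = ln(V₂/V₁)/ln(z₂/z₁) = ln(11.0/8.1)/ln(31.0/10.0) = 0.30603/1.13140 = 0.2705
Extrapolate from 31.0 m to 55.4 m: V₃ = 11.0 × (55.4/31.0)^0.2705 = 11.0 × 1.1700 = 12.8705 m/s

12.9 m/s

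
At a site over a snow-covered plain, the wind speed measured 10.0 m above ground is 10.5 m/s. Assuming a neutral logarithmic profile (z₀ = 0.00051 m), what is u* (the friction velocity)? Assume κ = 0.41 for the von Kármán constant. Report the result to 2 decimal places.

u* ≈ 0.44 m/s

Log law: V(z) = (u*/κ) · ln(z/z₀) ⇒ u* = κ · V / ln(z/z₀)
u* = 0.41 × 10.5 / ln(10.0/0.00051) = 0.41 × 10.5 / 9.8837
   = 4.3050 / 9.8837 = 0.4356 m/s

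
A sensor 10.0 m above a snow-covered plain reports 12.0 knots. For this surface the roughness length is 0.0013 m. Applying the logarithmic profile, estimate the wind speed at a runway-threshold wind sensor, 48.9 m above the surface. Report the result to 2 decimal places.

Log law: V(z) ∝ ln(z/z₀), so V₂/V₁ = ln(z₂/z₀) / ln(z₁/z₀).
ln(48.9/0.0013) = 10.5352, ln(10.0/0.0013) = 8.9480
V₂ = 12.0 × 10.5352/8.9480 = 12.0 × 1.1774 = 14.1286 knots

14.13 knots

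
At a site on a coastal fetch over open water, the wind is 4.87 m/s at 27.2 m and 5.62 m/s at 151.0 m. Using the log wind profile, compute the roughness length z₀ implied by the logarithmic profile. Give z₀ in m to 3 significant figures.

Log law: V(z) ∝ ln(z/z₀). With r = V₁/V₂ = 4.87/5.62 = 0.86655,
r · ln(z₂/z₀) = ln(z₁/z₀) ⇒ ln z₀ = (ln z₁ − r·ln z₂)/(1 − r)
ln z₀ = (3.30322 − 0.86655×5.01728) / 0.13345 = -7.8268
z₀ = exp(-7.8268) = 0.0003989 m

z₀ ≈ 0.000399 m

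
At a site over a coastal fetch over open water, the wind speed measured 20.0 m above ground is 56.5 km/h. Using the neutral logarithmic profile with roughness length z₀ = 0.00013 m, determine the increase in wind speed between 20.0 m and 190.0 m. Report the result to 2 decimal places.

Log law: V₂ = V₁ · ln(z₂/z₀)/ln(z₁/z₀) = 56.5 × 14.1950/11.9437 = 67.1498 km/h
ΔV = 67.1498 − 56.5 = 10.6498 km/h

10.65 km/h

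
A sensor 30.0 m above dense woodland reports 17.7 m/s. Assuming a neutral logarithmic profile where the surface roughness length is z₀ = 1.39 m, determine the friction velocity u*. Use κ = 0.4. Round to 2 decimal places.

Log law: V(z) = (u*/κ) · ln(z/z₀) ⇒ u* = κ · V / ln(z/z₀)
u* = 0.4 × 17.7 / ln(30.0/1.39) = 0.4 × 17.7 / 3.0719
   = 7.0800 / 3.0719 = 2.3048 m/s

u* ≈ 2.30 m/s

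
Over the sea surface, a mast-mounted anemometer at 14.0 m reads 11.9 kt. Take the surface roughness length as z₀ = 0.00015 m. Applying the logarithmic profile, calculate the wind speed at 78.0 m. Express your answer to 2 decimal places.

Log law: V(z) ∝ ln(z/z₀), so V₂/V₁ = ln(z₂/z₀) / ln(z₁/z₀).
ln(78.0/0.00015) = 13.1616, ln(14.0/0.00015) = 11.4439
V₂ = 11.9 × 13.1616/11.4439 = 11.9 × 1.1501 = 13.6861 kt

13.69 kt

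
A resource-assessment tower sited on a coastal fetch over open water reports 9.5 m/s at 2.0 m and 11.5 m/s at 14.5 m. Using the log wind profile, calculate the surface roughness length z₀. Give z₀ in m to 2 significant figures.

Log law: V(z) ∝ ln(z/z₀). With r = V₁/V₂ = 9.5/11.5 = 0.82609,
r · ln(z₂/z₀) = ln(z₁/z₀) ⇒ ln z₀ = (ln z₁ − r·ln z₂)/(1 − r)
ln z₀ = (0.69315 − 0.82609×2.67415) / 0.17391 = -8.7166
z₀ = exp(-8.7166) = 0.0001638 m

z₀ ≈ 0.00016 m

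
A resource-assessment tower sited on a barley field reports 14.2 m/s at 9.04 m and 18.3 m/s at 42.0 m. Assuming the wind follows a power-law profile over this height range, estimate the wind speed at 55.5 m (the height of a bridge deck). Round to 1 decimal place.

19.2 m/s

First find α: α = ln(V₂/V₁)/ln(z₂/z₁) = ln(18.3/14.2)/ln(42.0/9.04) = 0.25366/1.53601 = 0.1651
Extrapolate from 42.0 m to 55.5 m: V₃ = 18.3 × (55.5/42.0)^0.1651 = 18.3 × 1.0471 = 19.1620 m/s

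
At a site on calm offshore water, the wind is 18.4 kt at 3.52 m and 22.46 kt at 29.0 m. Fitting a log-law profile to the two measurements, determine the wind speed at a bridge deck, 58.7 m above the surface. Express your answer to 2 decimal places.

23.82 kt

Log law: V ∝ ln(z/z₀). From the pair, with r = V₁/V₂ = 0.81923,
ln z₀ = (ln z₁ − r·ln z₂)/(1 − r) = (1.2585 − 0.81923×3.3673)/0.18077 = -8.2988 → z₀ = 0.0002488 m
V₃ = V₁ · ln(z₃/z₀)/ln(z₁/z₀) = 18.4 × 12.3713/9.5573 = 23.8176 kt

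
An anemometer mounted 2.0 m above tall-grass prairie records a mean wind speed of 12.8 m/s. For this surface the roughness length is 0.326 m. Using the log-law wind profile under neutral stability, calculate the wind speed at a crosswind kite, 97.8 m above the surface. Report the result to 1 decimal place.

Log law: V(z) ∝ ln(z/z₀), so V₂/V₁ = ln(z₂/z₀) / ln(z₁/z₀).
ln(97.8/0.326) = 5.7038, ln(2.0/0.326) = 1.8140
V₂ = 12.8 × 5.7038/1.8140 = 12.8 × 3.1443 = 40.2471 m/s

40.2 m/s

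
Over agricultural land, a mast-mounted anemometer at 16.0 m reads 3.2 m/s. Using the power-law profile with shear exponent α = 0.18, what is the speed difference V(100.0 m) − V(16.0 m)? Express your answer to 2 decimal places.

1.25 m/s

Power law: V₂ = V₁ · (z₂/z₁)^α = 3.2 × (6.2500)^0.18 = 4.4505 m/s
ΔV = 4.4505 − 3.2 = 1.2505 m/s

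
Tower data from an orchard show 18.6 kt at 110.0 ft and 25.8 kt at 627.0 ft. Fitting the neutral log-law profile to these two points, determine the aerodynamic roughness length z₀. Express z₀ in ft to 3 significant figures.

Log law: V(z) ∝ ln(z/z₀). With r = V₁/V₂ = 18.6/25.8 = 0.72093,
r · ln(z₂/z₀) = ln(z₁/z₀) ⇒ ln z₀ = (ln z₁ − r·ln z₂)/(1 − r)
ln z₀ = (4.70048 − 0.72093×6.44095) / 0.27907 = 0.2043
z₀ = exp(0.2043) = 1.227 ft

z₀ ≈ 1.23 ft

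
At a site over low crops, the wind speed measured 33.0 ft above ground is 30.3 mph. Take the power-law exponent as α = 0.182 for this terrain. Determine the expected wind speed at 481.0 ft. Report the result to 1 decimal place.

49.3 mph

Power-law profile: V₂ = V₁ · (z₂/z₁)^α
V₂ = 30.3 × (481.0/33.0)^0.182 = 30.3 × (14.5758)^0.182
    = 30.3 × 1.6285 = 49.3428 mph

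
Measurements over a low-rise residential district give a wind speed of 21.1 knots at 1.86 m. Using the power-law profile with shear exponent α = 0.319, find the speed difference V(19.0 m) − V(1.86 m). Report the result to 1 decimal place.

23.2 knots

Power law: V₂ = V₁ · (z₂/z₁)^α = 21.1 × (10.2151)^0.319 = 44.2823 knots
ΔV = 44.2823 − 21.1 = 23.1823 knots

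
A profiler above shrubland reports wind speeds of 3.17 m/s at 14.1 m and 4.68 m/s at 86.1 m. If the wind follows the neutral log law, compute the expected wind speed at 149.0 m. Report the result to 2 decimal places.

Log law: V ∝ ln(z/z₀). From the pair, with r = V₁/V₂ = 0.67735,
ln z₀ = (ln z₁ − r·ln z₂)/(1 − r) = (2.6462 − 0.67735×4.4555)/0.32265 = -1.1522 → z₀ = 0.3159 m
V₃ = V₁ · ln(z₃/z₀)/ln(z₁/z₀) = 3.17 × 6.1562/3.7984 = 5.1377 m/s

5.14 m/s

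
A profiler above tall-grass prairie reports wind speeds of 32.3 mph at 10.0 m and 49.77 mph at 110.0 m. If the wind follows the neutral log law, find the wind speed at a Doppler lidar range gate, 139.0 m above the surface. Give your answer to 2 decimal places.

Log law: V ∝ ln(z/z₀). From the pair, with r = V₁/V₂ = 0.64899,
ln z₀ = (ln z₁ − r·ln z₂)/(1 − r) = (2.3026 − 0.64899×4.7005)/0.35101 = -2.1308 → z₀ = 0.1187 m
V₃ = V₁ · ln(z₃/z₀)/ln(z₁/z₀) = 32.3 × 7.0653/4.4334 = 51.4748 mph

51.47 mph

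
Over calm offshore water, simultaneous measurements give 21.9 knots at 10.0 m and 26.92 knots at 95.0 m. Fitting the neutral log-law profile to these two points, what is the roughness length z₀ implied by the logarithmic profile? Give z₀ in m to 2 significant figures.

Log law: V(z) ∝ ln(z/z₀). With r = V₁/V₂ = 21.9/26.92 = 0.81352,
r · ln(z₂/z₀) = ln(z₁/z₀) ⇒ ln z₀ = (ln z₁ − r·ln z₂)/(1 − r)
ln z₀ = (2.30259 − 0.81352×4.55388) / 0.18648 = -7.5188
z₀ = exp(-7.5188) = 0.0005428 m

z₀ ≈ 0.00054 m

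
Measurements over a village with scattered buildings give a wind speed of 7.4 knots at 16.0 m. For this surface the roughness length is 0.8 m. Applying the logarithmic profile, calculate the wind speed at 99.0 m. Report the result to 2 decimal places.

Log law: V(z) ∝ ln(z/z₀), so V₂/V₁ = ln(z₂/z₀) / ln(z₁/z₀).
ln(99.0/0.8) = 4.8183, ln(16.0/0.8) = 2.9957
V₂ = 7.4 × 4.8183/2.9957 = 7.4 × 1.6084 = 11.9020 knots

11.90 knots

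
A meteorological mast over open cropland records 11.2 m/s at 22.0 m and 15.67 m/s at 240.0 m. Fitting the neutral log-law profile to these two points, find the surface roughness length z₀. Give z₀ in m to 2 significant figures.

Log law: V(z) ∝ ln(z/z₀). With r = V₁/V₂ = 11.2/15.67 = 0.71474,
r · ln(z₂/z₀) = ln(z₁/z₀) ⇒ ln z₀ = (ln z₁ − r·ln z₂)/(1 − r)
ln z₀ = (3.09104 − 0.71474×5.48064) / 0.28526 = -2.8963
z₀ = exp(-2.8963) = 0.05523 m

z₀ ≈ 0.055 m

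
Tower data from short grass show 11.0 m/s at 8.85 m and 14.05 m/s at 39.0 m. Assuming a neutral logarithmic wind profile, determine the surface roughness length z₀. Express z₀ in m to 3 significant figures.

Log law: V(z) ∝ ln(z/z₀). With r = V₁/V₂ = 11.0/14.05 = 0.78292,
r · ln(z₂/z₀) = ln(z₁/z₀) ⇒ ln z₀ = (ln z₁ − r·ln z₂)/(1 − r)
ln z₀ = (2.18042 − 0.78292×3.66356) / 0.21708 = -3.1686
z₀ = exp(-3.1686) = 0.04206 m

z₀ ≈ 0.0421 m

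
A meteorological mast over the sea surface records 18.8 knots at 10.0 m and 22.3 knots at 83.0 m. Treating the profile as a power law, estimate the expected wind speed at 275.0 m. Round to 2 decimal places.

24.56 knots

First find α: α = ln(V₂/V₁)/ln(z₂/z₁) = ln(22.3/18.8)/ln(83.0/10.0) = 0.17073/2.11626 = 0.0807
Extrapolate from 83.0 m to 275.0 m: V₃ = 22.3 × (275.0/83.0)^0.0807 = 22.3 × 1.1015 = 24.5627 knots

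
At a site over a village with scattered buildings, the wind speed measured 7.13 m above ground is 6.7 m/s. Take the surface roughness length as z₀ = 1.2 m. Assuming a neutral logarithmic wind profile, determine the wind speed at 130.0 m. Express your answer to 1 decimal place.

17.6 m/s

Log law: V(z) ∝ ln(z/z₀), so V₂/V₁ = ln(z₂/z₀) / ln(z₁/z₀).
ln(130.0/1.2) = 4.6852, ln(7.13/1.2) = 1.7820
V₂ = 6.7 × 4.6852/1.7820 = 6.7 × 2.6292 = 17.6157 m/s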